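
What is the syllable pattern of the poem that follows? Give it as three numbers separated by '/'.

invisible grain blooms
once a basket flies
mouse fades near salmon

6/5/5

Line 1: invisible(4) + grain(1) + blooms(1) = 6
Line 2: once(1) + a(1) + basket(2) + flies(1) = 5
Line 3: mouse(1) + fades(1) + near(1) + salmon(2) = 5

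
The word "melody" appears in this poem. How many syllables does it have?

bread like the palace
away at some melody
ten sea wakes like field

3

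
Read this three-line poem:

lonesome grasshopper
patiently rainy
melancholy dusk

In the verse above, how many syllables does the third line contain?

The third line: melancholy (4), dusk (1) → 5

5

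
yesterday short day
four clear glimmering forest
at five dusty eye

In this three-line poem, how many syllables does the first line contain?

The first line: "yesterday short day": 3+1+1 = 5

5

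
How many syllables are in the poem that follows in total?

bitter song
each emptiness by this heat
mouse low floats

Line 1: bitter(2) + song(1) = 3
Line 2: each(1) + emptiness(3) + by(1) + this(1) + heat(1) = 7
Line 3: mouse(1) + low(1) + floats(1) = 3
Total: 3 + 7 + 3 = 13

13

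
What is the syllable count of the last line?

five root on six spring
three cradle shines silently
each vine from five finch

5

The last line: each (1), vine (1), from (1), five (1), finch (1) → 5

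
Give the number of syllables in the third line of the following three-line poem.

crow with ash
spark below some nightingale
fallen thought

3

The third line: fallen(2) + thought(1) = 3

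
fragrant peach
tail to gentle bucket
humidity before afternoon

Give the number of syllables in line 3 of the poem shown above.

9

Line 3: humidity (4), before (2), afternoon (3) → 9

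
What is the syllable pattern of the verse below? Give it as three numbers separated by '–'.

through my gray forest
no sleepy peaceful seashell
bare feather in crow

5–7–5

Line 1: "through my gray forest": 1+1+1+2 = 5
Line 2: "no sleepy peaceful seashell": 1+2+2+2 = 7
Line 3: "bare feather in crow": 1+2+1+1 = 5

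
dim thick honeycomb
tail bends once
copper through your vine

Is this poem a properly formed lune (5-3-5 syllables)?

Line 1: dim(1) + thick(1) + honeycomb(3) = 5 ✓
Line 2: tail(1) + bends(1) + once(1) = 3 ✓
Line 3: copper(2) + through(1) + your(1) + vine(1) = 5 ✓

Yes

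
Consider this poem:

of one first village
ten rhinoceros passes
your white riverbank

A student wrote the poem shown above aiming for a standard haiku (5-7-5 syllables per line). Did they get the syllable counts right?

Yes

Line 1: "of one first village": 1+1+1+2 = 5 ✓
Line 2: "ten rhinoceros passes": 1+4+2 = 7 ✓
Line 3: "your white riverbank": 1+1+3 = 5 ✓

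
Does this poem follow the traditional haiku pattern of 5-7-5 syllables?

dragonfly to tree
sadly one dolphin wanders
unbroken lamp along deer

Line 1: "dragonfly to tree": 3+1+1 = 5 ✓
Line 2: "sadly one dolphin wanders": 2+1+2+2 = 7 ✓
Line 3: "unbroken lamp along deer": 3+1+2+1 = 7 (expected 5)

No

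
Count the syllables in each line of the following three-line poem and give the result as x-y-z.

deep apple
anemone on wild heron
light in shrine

Line 1: deep (1), apple (2) → 3
Line 2: anemone (4), on (1), wild (1), heron (2) → 8
Line 3: light (1), in (1), shrine (1) → 3

3-8-3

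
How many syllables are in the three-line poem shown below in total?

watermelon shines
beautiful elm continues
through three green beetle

17

Line 1: watermelon(4) + shines(1) = 5
Line 2: beautiful(3) + elm(1) + continues(3) = 7
Line 3: through(1) + three(1) + green(1) + beetle(2) = 5
Total: 5 + 7 + 5 = 17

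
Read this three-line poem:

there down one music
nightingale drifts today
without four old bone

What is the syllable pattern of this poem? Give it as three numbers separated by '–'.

Line 1: there(1) + down(1) + one(1) + music(2) = 5
Line 2: nightingale(3) + drifts(1) + today(2) = 6
Line 3: without(2) + four(1) + old(1) + bone(1) = 5

5–6–5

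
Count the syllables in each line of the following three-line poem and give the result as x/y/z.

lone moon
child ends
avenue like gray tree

Line 1: lone(1) + moon(1) = 2
Line 2: child(1) + ends(1) = 2
Line 3: avenue(3) + like(1) + gray(1) + tree(1) = 6

2/2/6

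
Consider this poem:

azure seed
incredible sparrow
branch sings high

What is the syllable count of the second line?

6

The second line: incredible(4) + sparrow(2) = 6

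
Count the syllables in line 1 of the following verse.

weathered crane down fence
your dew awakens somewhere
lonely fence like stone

Line 1: weathered(2) + crane(1) + down(1) + fence(1) = 5

5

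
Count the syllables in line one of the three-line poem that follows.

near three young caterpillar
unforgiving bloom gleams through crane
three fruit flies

7

Line one: near(1) + three(1) + young(1) + caterpillar(4) = 7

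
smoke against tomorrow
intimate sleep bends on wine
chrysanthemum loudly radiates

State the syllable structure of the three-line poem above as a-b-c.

6-7-9

Line 1: smoke(1) + against(2) + tomorrow(3) = 6
Line 2: intimate(3) + sleep(1) + bends(1) + on(1) + wine(1) = 7
Line 3: chrysanthemum(4) + loudly(2) + radiates(3) = 9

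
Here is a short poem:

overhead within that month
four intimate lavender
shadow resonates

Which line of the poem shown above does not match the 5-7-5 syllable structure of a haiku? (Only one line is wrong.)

Line 1: "overhead within that month": 3+2+1+1 = 7 (expected 5)
Line 2: "four intimate lavender": 1+3+3 = 7 ✓
Line 3: "shadow resonates": 2+3 = 5 ✓

Line 1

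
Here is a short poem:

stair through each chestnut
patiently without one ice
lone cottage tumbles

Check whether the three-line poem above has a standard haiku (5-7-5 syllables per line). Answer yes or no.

Line 1: stair (1), through (1), each (1), chestnut (2) → 5 ✓
Line 2: patiently (3), without (2), one (1), ice (1) → 7 ✓
Line 3: lone (1), cottage (2), tumbles (2) → 5 ✓

Yes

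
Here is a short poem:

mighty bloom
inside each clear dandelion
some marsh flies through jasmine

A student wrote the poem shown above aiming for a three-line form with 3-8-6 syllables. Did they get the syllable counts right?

Yes

Line 1: "mighty bloom": 2+1 = 3 ✓
Line 2: "inside each clear dandelion": 2+1+1+4 = 8 ✓
Line 3: "some marsh flies through jasmine": 1+1+1+1+2 = 6 ✓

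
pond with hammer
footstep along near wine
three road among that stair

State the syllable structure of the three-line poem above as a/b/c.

Line 1: pond (1), with (1), hammer (2) → 4
Line 2: footstep (2), along (2), near (1), wine (1) → 6
Line 3: three (1), road (1), among (2), that (1), stair (1) → 6

4/6/6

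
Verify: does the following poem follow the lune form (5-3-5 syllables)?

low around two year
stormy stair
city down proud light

Line 1: low (1), around (2), two (1), year (1) → 5 ✓
Line 2: stormy (2), stair (1) → 3 ✓
Line 3: city (2), down (1), proud (1), light (1) → 5 ✓

Yes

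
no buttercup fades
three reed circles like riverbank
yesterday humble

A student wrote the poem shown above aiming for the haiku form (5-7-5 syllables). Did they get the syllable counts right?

No

Line 1: no(1) + buttercup(3) + fades(1) = 5 ✓
Line 2: three(1) + reed(1) + circles(2) + like(1) + riverbank(3) = 8 (expected 7)
Line 3: yesterday(3) + humble(2) = 5 ✓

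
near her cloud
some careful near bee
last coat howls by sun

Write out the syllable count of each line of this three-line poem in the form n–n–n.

3–5–5

Line 1: "near her cloud": 1+1+1 = 3
Line 2: "some careful near bee": 1+2+1+1 = 5
Line 3: "last coat howls by sun": 1+1+1+1+1 = 5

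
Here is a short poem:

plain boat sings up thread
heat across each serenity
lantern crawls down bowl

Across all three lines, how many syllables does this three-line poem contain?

18

Line 1: "plain boat sings up thread": 1+1+1+1+1 = 5
Line 2: "heat across each serenity": 1+2+1+4 = 8
Line 3: "lantern crawls down bowl": 2+1+1+1 = 5
Total: 5 + 8 + 5 = 18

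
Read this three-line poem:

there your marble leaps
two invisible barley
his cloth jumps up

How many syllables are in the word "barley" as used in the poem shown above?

"barley" has 2 syllables.

2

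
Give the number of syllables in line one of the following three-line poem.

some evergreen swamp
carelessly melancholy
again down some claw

5

Line one: "some evergreen swamp": 1+3+1 = 5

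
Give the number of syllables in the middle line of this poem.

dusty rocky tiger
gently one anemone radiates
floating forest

10

The middle line: gently(2) + one(1) + anemone(4) + radiates(3) = 10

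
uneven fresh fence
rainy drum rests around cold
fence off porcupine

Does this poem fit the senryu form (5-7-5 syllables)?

Yes

Line 1: "uneven fresh fence": 3+1+1 = 5 ✓
Line 2: "rainy drum rests around cold": 2+1+1+2+1 = 7 ✓
Line 3: "fence off porcupine": 1+1+3 = 5 ✓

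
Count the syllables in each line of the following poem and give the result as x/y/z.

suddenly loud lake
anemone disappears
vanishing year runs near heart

Line 1: suddenly (3), loud (1), lake (1) → 5
Line 2: anemone (4), disappears (3) → 7
Line 3: vanishing (3), year (1), runs (1), near (1), heart (1) → 7

5/7/7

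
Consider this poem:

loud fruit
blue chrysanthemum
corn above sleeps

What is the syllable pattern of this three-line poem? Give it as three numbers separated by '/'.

2/5/4

Line 1: loud(1) + fruit(1) = 2
Line 2: blue(1) + chrysanthemum(4) = 5
Line 3: corn(1) + above(2) + sleeps(1) = 4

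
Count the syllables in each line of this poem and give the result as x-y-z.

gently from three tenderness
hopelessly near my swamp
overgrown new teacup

7-6-6

Line 1: gently (2), from (1), three (1), tenderness (3) → 7
Line 2: hopelessly (3), near (1), my (1), swamp (1) → 6
Line 3: overgrown (3), new (1), teacup (2) → 6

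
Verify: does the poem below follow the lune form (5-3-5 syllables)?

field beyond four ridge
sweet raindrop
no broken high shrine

Line 1: field(1) + beyond(2) + four(1) + ridge(1) = 5 ✓
Line 2: sweet(1) + raindrop(2) = 3 ✓
Line 3: no(1) + broken(2) + high(1) + shrine(1) = 5 ✓

Yes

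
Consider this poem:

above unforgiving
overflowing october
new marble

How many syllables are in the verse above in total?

Line 1: above (2), unforgiving (4) → 6
Line 2: overflowing (4), october (3) → 7
Line 3: new (1), marble (2) → 3
Total: 6 + 7 + 3 = 16

16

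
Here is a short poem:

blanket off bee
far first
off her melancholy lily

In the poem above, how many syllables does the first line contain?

The first line: "blanket off bee": 2+1+1 = 4

4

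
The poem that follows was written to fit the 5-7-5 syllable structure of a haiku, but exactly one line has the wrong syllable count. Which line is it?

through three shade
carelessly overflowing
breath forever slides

Line 1: through(1) + three(1) + shade(1) = 3 (expected 5)
Line 2: carelessly(3) + overflowing(4) = 7 ✓
Line 3: breath(1) + forever(3) + slides(1) = 5 ✓

Line 1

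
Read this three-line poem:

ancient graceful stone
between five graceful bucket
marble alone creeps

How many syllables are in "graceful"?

2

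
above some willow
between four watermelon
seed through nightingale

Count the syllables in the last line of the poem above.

The last line: seed(1) + through(1) + nightingale(3) = 5

5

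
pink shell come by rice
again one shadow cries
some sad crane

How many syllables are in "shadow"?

2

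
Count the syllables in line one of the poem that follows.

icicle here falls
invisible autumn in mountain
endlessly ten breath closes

Line one: icicle (3), here (1), falls (1) → 5

5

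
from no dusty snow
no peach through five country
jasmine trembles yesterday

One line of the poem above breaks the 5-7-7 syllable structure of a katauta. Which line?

Line 1: from(1) + no(1) + dusty(2) + snow(1) = 5 ✓
Line 2: no(1) + peach(1) + through(1) + five(1) + country(2) = 6 (expected 7)
Line 3: jasmine(2) + trembles(2) + yesterday(3) = 7 ✓

Line 2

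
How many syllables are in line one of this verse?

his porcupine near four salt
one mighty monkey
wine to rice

Line one: "his porcupine near four salt": 1+3+1+1+1 = 7

7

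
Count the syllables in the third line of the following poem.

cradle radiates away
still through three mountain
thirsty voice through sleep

The third line: thirsty (2), voice (1), through (1), sleep (1) → 5

5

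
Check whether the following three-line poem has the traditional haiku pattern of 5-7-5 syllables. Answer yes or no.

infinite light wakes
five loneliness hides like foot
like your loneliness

Yes

Line 1: "infinite light wakes": 3+1+1 = 5 ✓
Line 2: "five loneliness hides like foot": 1+3+1+1+1 = 7 ✓
Line 3: "like your loneliness": 1+1+3 = 5 ✓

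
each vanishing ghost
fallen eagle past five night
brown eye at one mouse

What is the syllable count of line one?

Line one: each(1) + vanishing(3) + ghost(1) = 5

5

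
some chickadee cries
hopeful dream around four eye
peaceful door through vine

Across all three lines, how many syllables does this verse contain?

17

Line 1: some(1) + chickadee(3) + cries(1) = 5
Line 2: hopeful(2) + dream(1) + around(2) + four(1) + eye(1) = 7
Line 3: peaceful(2) + door(1) + through(1) + vine(1) = 5
Total: 5 + 7 + 5 = 17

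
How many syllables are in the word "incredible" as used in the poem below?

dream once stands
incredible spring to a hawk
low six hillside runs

4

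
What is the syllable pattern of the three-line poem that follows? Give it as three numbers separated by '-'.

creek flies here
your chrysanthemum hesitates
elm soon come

3-8-3

Line 1: creek(1) + flies(1) + here(1) = 3
Line 2: your(1) + chrysanthemum(4) + hesitates(3) = 8
Line 3: elm(1) + soon(1) + come(1) = 3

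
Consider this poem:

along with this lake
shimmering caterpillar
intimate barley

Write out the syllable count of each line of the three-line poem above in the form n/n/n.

Line 1: along(2) + with(1) + this(1) + lake(1) = 5
Line 2: shimmering(3) + caterpillar(4) = 7
Line 3: intimate(3) + barley(2) = 5

5/7/5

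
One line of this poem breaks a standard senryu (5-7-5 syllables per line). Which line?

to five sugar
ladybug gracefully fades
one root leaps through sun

Line 1

Line 1: "to five sugar": 1+1+2 = 4 (expected 5)
Line 2: "ladybug gracefully fades": 3+3+1 = 7 ✓
Line 3: "one root leaps through sun": 1+1+1+1+1 = 5 ✓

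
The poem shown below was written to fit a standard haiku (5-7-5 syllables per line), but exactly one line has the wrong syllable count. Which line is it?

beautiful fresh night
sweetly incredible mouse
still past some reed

Line 3

Line 1: "beautiful fresh night": 3+1+1 = 5 ✓
Line 2: "sweetly incredible mouse": 2+4+1 = 7 ✓
Line 3: "still past some reed": 1+1+1+1 = 4 (expected 5)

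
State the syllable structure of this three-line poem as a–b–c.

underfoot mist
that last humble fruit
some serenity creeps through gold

4–5–8

Line 1: underfoot(3) + mist(1) = 4
Line 2: that(1) + last(1) + humble(2) + fruit(1) = 5
Line 3: some(1) + serenity(4) + creeps(1) + through(1) + gold(1) = 8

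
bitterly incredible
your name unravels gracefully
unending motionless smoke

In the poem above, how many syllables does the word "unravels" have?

3

"unravels" has 3 syllables.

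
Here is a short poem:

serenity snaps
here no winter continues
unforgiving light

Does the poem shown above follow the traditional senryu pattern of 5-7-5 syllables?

Line 1: "serenity snaps": 4+1 = 5 ✓
Line 2: "here no winter continues": 1+1+2+3 = 7 ✓
Line 3: "unforgiving light": 4+1 = 5 ✓

Yes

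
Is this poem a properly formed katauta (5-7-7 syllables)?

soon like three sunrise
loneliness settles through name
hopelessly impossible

Line 1: "soon like three sunrise": 1+1+1+2 = 5 ✓
Line 2: "loneliness settles through name": 3+2+1+1 = 7 ✓
Line 3: "hopelessly impossible": 3+4 = 7 ✓

Yes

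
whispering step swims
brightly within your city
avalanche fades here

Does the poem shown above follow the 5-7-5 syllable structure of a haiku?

Yes

Line 1: "whispering step swims": 3+1+1 = 5 ✓
Line 2: "brightly within your city": 2+2+1+2 = 7 ✓
Line 3: "avalanche fades here": 3+1+1 = 5 ✓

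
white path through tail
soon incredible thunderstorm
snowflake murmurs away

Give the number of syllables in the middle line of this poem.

The middle line: soon (1), incredible (4), thunderstorm (3) → 8

8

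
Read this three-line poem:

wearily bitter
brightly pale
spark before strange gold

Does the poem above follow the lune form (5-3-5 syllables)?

Line 1: "wearily bitter": 3+2 = 5 ✓
Line 2: "brightly pale": 2+1 = 3 ✓
Line 3: "spark before strange gold": 1+2+1+1 = 5 ✓

Yes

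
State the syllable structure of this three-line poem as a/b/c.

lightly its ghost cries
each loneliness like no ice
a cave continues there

Line 1: lightly(2) + its(1) + ghost(1) + cries(1) = 5
Line 2: each(1) + loneliness(3) + like(1) + no(1) + ice(1) = 7
Line 3: a(1) + cave(1) + continues(3) + there(1) = 6

5/7/6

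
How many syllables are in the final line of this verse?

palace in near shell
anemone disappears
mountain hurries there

5

The final line: mountain(2) + hurries(2) + there(1) = 5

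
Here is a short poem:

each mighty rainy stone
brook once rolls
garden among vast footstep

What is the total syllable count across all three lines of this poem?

Line 1: each(1) + mighty(2) + rainy(2) + stone(1) = 6
Line 2: brook(1) + once(1) + rolls(1) = 3
Line 3: garden(2) + among(2) + vast(1) + footstep(2) = 7
Total: 6 + 3 + 7 = 16

16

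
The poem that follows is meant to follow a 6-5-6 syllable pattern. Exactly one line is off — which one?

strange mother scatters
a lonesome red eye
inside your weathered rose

Line 1: "strange mother scatters": 1+2+2 = 5 (expected 6)
Line 2: "a lonesome red eye": 1+2+1+1 = 5 ✓
Line 3: "inside your weathered rose": 2+1+2+1 = 6 ✓

The first line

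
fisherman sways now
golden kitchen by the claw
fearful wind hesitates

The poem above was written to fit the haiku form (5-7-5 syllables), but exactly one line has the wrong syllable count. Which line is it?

Line 3

Line 1: "fisherman sways now": 3+1+1 = 5 ✓
Line 2: "golden kitchen by the claw": 2+2+1+1+1 = 7 ✓
Line 3: "fearful wind hesitates": 2+1+3 = 6 (expected 5)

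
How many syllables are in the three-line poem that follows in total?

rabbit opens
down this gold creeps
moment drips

11

Line 1: rabbit(2) + opens(2) = 4
Line 2: down(1) + this(1) + gold(1) + creeps(1) = 4
Line 3: moment(2) + drips(1) = 3
Total: 4 + 4 + 3 = 11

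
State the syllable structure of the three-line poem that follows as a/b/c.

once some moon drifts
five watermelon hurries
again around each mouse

4/7/6

Line 1: "once some moon drifts": 1+1+1+1 = 4
Line 2: "five watermelon hurries": 1+4+2 = 7
Line 3: "again around each mouse": 2+2+1+1 = 6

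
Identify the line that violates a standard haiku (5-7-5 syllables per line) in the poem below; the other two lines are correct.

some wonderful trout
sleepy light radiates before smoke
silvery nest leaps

Line 1: some(1) + wonderful(3) + trout(1) = 5 ✓
Line 2: sleepy(2) + light(1) + radiates(3) + before(2) + smoke(1) = 9 (expected 7)
Line 3: silvery(3) + nest(1) + leaps(1) = 5 ✓

Line 2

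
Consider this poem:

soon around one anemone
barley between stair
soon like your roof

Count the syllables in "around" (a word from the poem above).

"around" has 2 syllables.

2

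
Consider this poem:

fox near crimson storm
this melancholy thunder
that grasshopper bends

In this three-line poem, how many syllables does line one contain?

5

Line one: fox(1) + near(1) + crimson(2) + storm(1) = 5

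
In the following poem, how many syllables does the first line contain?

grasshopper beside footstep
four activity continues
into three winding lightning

The first line: "grasshopper beside footstep": 3+2+2 = 7

7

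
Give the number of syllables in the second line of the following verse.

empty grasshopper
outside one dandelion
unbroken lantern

7

The second line: outside(2) + one(1) + dandelion(4) = 7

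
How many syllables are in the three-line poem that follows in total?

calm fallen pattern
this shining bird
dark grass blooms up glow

14

Line 1: calm (1), fallen (2), pattern (2) → 5
Line 2: this (1), shining (2), bird (1) → 4
Line 3: dark (1), grass (1), blooms (1), up (1), glow (1) → 5
Total: 5 + 4 + 5 = 14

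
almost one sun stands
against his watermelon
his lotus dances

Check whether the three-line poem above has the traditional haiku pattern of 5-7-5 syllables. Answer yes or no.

Yes

Line 1: almost (2), one (1), sun (1), stands (1) → 5 ✓
Line 2: against (2), his (1), watermelon (4) → 7 ✓
Line 3: his (1), lotus (2), dances (2) → 5 ✓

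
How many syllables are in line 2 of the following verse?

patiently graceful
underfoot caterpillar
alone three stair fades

Line 2: underfoot (3), caterpillar (4) → 7

7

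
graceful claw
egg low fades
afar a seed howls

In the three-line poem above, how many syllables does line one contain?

Line one: graceful(2) + claw(1) = 3

3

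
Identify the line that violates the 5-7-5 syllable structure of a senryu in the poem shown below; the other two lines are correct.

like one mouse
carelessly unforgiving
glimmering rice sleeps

Line 1: like (1), one (1), mouse (1) → 3 (expected 5)
Line 2: carelessly (3), unforgiving (4) → 7 ✓
Line 3: glimmering (3), rice (1), sleeps (1) → 5 ✓

Line 1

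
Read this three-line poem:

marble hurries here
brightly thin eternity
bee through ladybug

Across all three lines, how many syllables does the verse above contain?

17

Line 1: marble (2), hurries (2), here (1) → 5
Line 2: brightly (2), thin (1), eternity (4) → 7
Line 3: bee (1), through (1), ladybug (3) → 5
Total: 5 + 7 + 5 = 17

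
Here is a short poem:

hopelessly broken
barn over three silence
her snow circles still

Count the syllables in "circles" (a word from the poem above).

2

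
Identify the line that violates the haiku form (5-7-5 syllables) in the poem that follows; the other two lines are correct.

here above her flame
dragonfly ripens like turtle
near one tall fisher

Line 1: here (1), above (2), her (1), flame (1) → 5 ✓
Line 2: dragonfly (3), ripens (2), like (1), turtle (2) → 8 (expected 7)
Line 3: near (1), one (1), tall (1), fisher (2) → 5 ✓

Line 2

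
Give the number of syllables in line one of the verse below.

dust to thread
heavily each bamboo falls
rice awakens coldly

3

Line one: dust(1) + to(1) + thread(1) = 3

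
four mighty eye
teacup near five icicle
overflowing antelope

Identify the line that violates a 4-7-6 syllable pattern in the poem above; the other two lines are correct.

Line 1: four(1) + mighty(2) + eye(1) = 4 ✓
Line 2: teacup(2) + near(1) + five(1) + icicle(3) = 7 ✓
Line 3: overflowing(4) + antelope(3) = 7 (expected 6)

Line 3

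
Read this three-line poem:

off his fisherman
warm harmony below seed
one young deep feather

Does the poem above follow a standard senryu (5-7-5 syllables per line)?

Yes

Line 1: "off his fisherman": 1+1+3 = 5 ✓
Line 2: "warm harmony below seed": 1+3+2+1 = 7 ✓
Line 3: "one young deep feather": 1+1+1+2 = 5 ✓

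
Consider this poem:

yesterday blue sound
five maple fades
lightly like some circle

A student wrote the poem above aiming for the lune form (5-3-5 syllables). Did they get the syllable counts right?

No

Line 1: yesterday (3), blue (1), sound (1) → 5 ✓
Line 2: five (1), maple (2), fades (1) → 4 (expected 3)
Line 3: lightly (2), like (1), some (1), circle (2) → 6 (expected 5)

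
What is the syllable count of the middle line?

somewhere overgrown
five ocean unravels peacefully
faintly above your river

9

The middle line: five(1) + ocean(2) + unravels(3) + peacefully(3) = 9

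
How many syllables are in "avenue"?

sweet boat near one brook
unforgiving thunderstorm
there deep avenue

3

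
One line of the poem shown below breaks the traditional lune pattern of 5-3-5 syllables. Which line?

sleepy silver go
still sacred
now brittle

Line 1: sleepy(2) + silver(2) + go(1) = 5 ✓
Line 2: still(1) + sacred(2) = 3 ✓
Line 3: now(1) + brittle(2) = 3 (expected 5)

Line 3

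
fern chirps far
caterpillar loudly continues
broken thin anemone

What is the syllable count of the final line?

7

The final line: "broken thin anemone": 2+1+4 = 7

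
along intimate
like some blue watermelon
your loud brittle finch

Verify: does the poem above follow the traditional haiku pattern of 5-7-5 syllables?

Yes

Line 1: "along intimate": 2+3 = 5 ✓
Line 2: "like some blue watermelon": 1+1+1+4 = 7 ✓
Line 3: "your loud brittle finch": 1+1+2+1 = 5 ✓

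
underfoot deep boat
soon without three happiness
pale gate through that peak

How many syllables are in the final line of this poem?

5

The final line: pale(1) + gate(1) + through(1) + that(1) + peak(1) = 5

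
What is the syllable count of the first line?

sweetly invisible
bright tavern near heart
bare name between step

The first line: "sweetly invisible": 2+4 = 6

6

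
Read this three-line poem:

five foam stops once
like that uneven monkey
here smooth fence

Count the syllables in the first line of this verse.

The first line: "five foam stops once": 1+1+1+1 = 4

4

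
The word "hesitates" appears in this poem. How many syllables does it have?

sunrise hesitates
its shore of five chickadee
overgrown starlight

3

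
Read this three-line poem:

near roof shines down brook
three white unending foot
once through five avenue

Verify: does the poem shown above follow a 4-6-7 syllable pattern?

Line 1: near (1), roof (1), shines (1), down (1), brook (1) → 5 (expected 4)
Line 2: three (1), white (1), unending (3), foot (1) → 6 ✓
Line 3: once (1), through (1), five (1), avenue (3) → 6 (expected 7)

No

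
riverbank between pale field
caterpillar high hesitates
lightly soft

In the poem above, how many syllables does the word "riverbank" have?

3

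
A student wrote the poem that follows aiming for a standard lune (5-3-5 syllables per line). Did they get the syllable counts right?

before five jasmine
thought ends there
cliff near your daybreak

Line 1: "before five jasmine": 2+1+2 = 5 ✓
Line 2: "thought ends there": 1+1+1 = 3 ✓
Line 3: "cliff near your daybreak": 1+1+1+2 = 5 ✓

Yes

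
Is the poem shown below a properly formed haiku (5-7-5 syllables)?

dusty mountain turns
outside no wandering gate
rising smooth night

No

Line 1: "dusty mountain turns": 2+2+1 = 5 ✓
Line 2: "outside no wandering gate": 2+1+3+1 = 7 ✓
Line 3: "rising smooth night": 2+1+1 = 4 (expected 5)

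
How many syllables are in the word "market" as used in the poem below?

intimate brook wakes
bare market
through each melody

2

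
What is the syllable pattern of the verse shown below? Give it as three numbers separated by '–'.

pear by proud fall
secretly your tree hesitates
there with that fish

4–8–4

Line 1: pear(1) + by(1) + proud(1) + fall(1) = 4
Line 2: secretly(3) + your(1) + tree(1) + hesitates(3) = 8
Line 3: there(1) + with(1) + that(1) + fish(1) = 4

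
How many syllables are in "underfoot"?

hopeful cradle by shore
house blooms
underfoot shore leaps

"underfoot" has 3 syllables.

3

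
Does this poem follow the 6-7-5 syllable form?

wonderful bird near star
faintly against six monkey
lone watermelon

Line 1: "wonderful bird near star": 3+1+1+1 = 6 ✓
Line 2: "faintly against six monkey": 2+2+1+2 = 7 ✓
Line 3: "lone watermelon": 1+4 = 5 ✓

Yes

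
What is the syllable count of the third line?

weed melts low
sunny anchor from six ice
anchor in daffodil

6

The third line: anchor(2) + in(1) + daffodil(3) = 6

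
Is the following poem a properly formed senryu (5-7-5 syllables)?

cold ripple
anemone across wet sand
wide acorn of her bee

Line 1: cold (1), ripple (2) → 3 (expected 5)
Line 2: anemone (4), across (2), wet (1), sand (1) → 8 (expected 7)
Line 3: wide (1), acorn (2), of (1), her (1), bee (1) → 6 (expected 5)

No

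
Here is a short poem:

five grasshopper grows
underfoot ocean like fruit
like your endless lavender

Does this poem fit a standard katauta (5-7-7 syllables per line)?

Line 1: five(1) + grasshopper(3) + grows(1) = 5 ✓
Line 2: underfoot(3) + ocean(2) + like(1) + fruit(1) = 7 ✓
Line 3: like(1) + your(1) + endless(2) + lavender(3) = 7 ✓

Yes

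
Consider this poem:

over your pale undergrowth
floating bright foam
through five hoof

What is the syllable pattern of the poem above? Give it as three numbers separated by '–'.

7–4–3

Line 1: over (2), your (1), pale (1), undergrowth (3) → 7
Line 2: floating (2), bright (1), foam (1) → 4
Line 3: through (1), five (1), hoof (1) → 3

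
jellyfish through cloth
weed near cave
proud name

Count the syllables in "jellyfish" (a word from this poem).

3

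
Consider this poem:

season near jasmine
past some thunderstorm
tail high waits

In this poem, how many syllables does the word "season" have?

2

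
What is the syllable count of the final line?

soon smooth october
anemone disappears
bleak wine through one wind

5

The final line: bleak (1), wine (1), through (1), one (1), wind (1) → 5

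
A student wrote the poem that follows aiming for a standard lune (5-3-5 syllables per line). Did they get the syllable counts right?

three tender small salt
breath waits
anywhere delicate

No

Line 1: three(1) + tender(2) + small(1) + salt(1) = 5 ✓
Line 2: breath(1) + waits(1) = 2 (expected 3)
Line 3: anywhere(3) + delicate(3) = 6 (expected 5)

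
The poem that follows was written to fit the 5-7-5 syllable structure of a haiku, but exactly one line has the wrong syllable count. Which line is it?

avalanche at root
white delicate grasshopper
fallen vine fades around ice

Line 1: avalanche (3), at (1), root (1) → 5 ✓
Line 2: white (1), delicate (3), grasshopper (3) → 7 ✓
Line 3: fallen (2), vine (1), fades (1), around (2), ice (1) → 7 (expected 5)

The third line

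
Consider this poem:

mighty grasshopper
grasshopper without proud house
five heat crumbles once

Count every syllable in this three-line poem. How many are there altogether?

Line 1: "mighty grasshopper": 2+3 = 5
Line 2: "grasshopper without proud house": 3+2+1+1 = 7
Line 3: "five heat crumbles once": 1+1+2+1 = 5
Total: 5 + 7 + 5 = 17

17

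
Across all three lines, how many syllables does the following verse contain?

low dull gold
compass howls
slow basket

9

Line 1: low(1) + dull(1) + gold(1) = 3
Line 2: compass(2) + howls(1) = 3
Line 3: slow(1) + basket(2) = 3
Total: 3 + 3 + 3 = 9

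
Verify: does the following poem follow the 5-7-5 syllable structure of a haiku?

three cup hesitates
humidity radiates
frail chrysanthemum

Yes

Line 1: "three cup hesitates": 1+1+3 = 5 ✓
Line 2: "humidity radiates": 4+3 = 7 ✓
Line 3: "frail chrysanthemum": 1+4 = 5 ✓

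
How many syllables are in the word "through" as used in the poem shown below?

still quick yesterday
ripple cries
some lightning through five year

1

"through" has 1 syllable.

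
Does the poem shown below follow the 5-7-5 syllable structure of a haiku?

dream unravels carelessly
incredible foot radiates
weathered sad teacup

Line 1: dream (1), unravels (3), carelessly (3) → 7 (expected 5)
Line 2: incredible (4), foot (1), radiates (3) → 8 (expected 7)
Line 3: weathered (2), sad (1), teacup (2) → 5 ✓

No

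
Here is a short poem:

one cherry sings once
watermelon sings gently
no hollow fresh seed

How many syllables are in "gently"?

"gently" has 2 syllables.

2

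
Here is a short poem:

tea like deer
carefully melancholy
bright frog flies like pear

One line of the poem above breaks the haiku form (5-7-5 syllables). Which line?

Line 1: "tea like deer": 1+1+1 = 3 (expected 5)
Line 2: "carefully melancholy": 3+4 = 7 ✓
Line 3: "bright frog flies like pear": 1+1+1+1+1 = 5 ✓

The first line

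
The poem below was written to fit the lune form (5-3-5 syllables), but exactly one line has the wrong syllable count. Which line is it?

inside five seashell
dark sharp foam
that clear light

The third line

Line 1: "inside five seashell": 2+1+2 = 5 ✓
Line 2: "dark sharp foam": 1+1+1 = 3 ✓
Line 3: "that clear light": 1+1+1 = 3 (expected 5)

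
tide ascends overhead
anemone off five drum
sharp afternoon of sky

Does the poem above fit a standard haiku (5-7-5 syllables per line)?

Line 1: tide (1), ascends (2), overhead (3) → 6 (expected 5)
Line 2: anemone (4), off (1), five (1), drum (1) → 7 ✓
Line 3: sharp (1), afternoon (3), of (1), sky (1) → 6 (expected 5)

No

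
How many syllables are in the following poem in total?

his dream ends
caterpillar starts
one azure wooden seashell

15

Line 1: his (1), dream (1), ends (1) → 3
Line 2: caterpillar (4), starts (1) → 5
Line 3: one (1), azure (2), wooden (2), seashell (2) → 7
Total: 3 + 5 + 7 = 15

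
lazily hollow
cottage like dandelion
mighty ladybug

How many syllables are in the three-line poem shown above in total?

Line 1: "lazily hollow": 3+2 = 5
Line 2: "cottage like dandelion": 2+1+4 = 7
Line 3: "mighty ladybug": 2+3 = 5
Total: 5 + 7 + 5 = 17

17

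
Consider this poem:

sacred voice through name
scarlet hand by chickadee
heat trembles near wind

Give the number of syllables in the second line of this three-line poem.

7

The second line: "scarlet hand by chickadee": 2+1+1+3 = 7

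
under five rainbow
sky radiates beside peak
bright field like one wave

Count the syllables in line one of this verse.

5

Line one: "under five rainbow": 2+1+2 = 5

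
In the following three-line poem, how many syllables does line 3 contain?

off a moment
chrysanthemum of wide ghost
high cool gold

Line 3: high (1), cool (1), gold (1) → 3

3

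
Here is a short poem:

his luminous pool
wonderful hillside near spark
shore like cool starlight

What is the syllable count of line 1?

Line 1: "his luminous pool": 1+3+1 = 5

5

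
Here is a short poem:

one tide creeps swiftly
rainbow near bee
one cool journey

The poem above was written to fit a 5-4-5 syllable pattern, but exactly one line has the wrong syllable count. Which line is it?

Line 3

Line 1: "one tide creeps swiftly": 1+1+1+2 = 5 ✓
Line 2: "rainbow near bee": 2+1+1 = 4 ✓
Line 3: "one cool journey": 1+1+2 = 4 (expected 5)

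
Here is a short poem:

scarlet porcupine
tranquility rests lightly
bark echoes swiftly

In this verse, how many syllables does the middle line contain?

The middle line: "tranquility rests lightly": 4+1+2 = 7

7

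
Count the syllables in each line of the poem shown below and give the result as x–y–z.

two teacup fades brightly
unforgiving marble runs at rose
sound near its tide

Line 1: two(1) + teacup(2) + fades(1) + brightly(2) = 6
Line 2: unforgiving(4) + marble(2) + runs(1) + at(1) + rose(1) = 9
Line 3: sound(1) + near(1) + its(1) + tide(1) = 4

6–9–4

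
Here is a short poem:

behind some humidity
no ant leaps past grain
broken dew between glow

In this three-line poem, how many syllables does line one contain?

7

Line one: "behind some humidity": 2+1+4 = 7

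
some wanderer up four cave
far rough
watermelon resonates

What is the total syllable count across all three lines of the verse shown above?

16

Line 1: some(1) + wanderer(3) + up(1) + four(1) + cave(1) = 7
Line 2: far(1) + rough(1) = 2
Line 3: watermelon(4) + resonates(3) = 7
Total: 7 + 2 + 7 = 16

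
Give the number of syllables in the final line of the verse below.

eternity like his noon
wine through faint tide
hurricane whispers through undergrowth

The final line: "hurricane whispers through undergrowth": 3+2+1+3 = 9

9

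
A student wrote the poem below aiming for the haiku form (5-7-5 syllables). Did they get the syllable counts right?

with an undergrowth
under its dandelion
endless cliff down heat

Yes

Line 1: "with an undergrowth": 1+1+3 = 5 ✓
Line 2: "under its dandelion": 2+1+4 = 7 ✓
Line 3: "endless cliff down heat": 2+1+1+1 = 5 ✓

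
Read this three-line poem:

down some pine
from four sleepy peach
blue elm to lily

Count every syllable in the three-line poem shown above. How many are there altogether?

13

Line 1: down (1), some (1), pine (1) → 3
Line 2: from (1), four (1), sleepy (2), peach (1) → 5
Line 3: blue (1), elm (1), to (1), lily (2) → 5
Total: 3 + 5 + 5 = 13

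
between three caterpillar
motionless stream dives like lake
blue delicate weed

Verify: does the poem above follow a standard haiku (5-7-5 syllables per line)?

Line 1: between (2), three (1), caterpillar (4) → 7 (expected 5)
Line 2: motionless (3), stream (1), dives (1), like (1), lake (1) → 7 ✓
Line 3: blue (1), delicate (3), weed (1) → 5 ✓

No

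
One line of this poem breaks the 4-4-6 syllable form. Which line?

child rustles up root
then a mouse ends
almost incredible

Line 1

Line 1: child(1) + rustles(2) + up(1) + root(1) = 5 (expected 4)
Line 2: then(1) + a(1) + mouse(1) + ends(1) = 4 ✓
Line 3: almost(2) + incredible(4) = 6 ✓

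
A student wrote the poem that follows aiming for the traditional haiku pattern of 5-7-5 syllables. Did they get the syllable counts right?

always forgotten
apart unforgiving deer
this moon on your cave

Yes

Line 1: "always forgotten": 2+3 = 5 ✓
Line 2: "apart unforgiving deer": 2+4+1 = 7 ✓
Line 3: "this moon on your cave": 1+1+1+1+1 = 5 ✓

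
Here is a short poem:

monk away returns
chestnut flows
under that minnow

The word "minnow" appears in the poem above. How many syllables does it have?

2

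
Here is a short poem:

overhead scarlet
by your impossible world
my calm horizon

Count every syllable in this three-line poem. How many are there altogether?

17

Line 1: overhead(3) + scarlet(2) = 5
Line 2: by(1) + your(1) + impossible(4) + world(1) = 7
Line 3: my(1) + calm(1) + horizon(3) = 5
Total: 5 + 7 + 5 = 17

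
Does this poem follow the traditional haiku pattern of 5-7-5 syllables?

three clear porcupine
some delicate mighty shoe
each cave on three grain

Yes

Line 1: three (1), clear (1), porcupine (3) → 5 ✓
Line 2: some (1), delicate (3), mighty (2), shoe (1) → 7 ✓
Line 3: each (1), cave (1), on (1), three (1), grain (1) → 5 ✓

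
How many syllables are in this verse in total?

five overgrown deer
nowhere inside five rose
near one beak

14

Line 1: five (1), overgrown (3), deer (1) → 5
Line 2: nowhere (2), inside (2), five (1), rose (1) → 6
Line 3: near (1), one (1), beak (1) → 3
Total: 5 + 6 + 3 = 14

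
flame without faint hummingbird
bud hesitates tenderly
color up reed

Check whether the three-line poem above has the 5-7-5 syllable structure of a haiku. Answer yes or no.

No

Line 1: flame (1), without (2), faint (1), hummingbird (3) → 7 (expected 5)
Line 2: bud (1), hesitates (3), tenderly (3) → 7 ✓
Line 3: color (2), up (1), reed (1) → 4 (expected 5)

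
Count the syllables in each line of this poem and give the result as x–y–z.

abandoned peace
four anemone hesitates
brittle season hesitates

4–8–7

Line 1: "abandoned peace": 3+1 = 4
Line 2: "four anemone hesitates": 1+4+3 = 8
Line 3: "brittle season hesitates": 2+2+3 = 7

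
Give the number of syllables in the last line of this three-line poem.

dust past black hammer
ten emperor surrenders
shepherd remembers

The last line: shepherd(2) + remembers(3) = 5

5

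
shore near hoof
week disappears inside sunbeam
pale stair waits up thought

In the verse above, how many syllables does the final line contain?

5

The final line: "pale stair waits up thought": 1+1+1+1+1 = 5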